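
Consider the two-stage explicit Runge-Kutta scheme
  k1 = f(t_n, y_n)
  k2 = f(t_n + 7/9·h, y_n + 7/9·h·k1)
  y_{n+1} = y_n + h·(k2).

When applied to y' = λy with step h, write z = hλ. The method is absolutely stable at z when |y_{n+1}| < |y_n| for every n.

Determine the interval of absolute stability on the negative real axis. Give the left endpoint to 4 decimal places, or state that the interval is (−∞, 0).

Set f=λy, z=hλ:
  k1=λy_n ⇒ h·k1=z·y_n;  k2=λ(1+7/9z)y_n ⇒ h·k2=z(1+7/9z)y_n
  y_{n+1}/y_n = 1 + z(1+7/9z) = 1 + z + 7/9z²
  ⇒ R(z) = 1 + z + 7/9z².

Boundary: |R(x)|=1, x<0.
x=-1.68: |R|=1.5152
R=1: x+7/9x²=0 ⇒ x=−9/7=-1.2857; min R=1−1/(4·7/9)=0.6786>−1
Confirm numerically:
  x=-1.155: |R|=0.88257 <1
  x=-0.976: |R|=0.76489 <1
  x=-0.902: |R|=0.73080 <1
  x=-0.873: |R|=0.71977 <1
  x=-1.859: |R|=1.82891 >1
  x=-1.789: |R|=1.70029 >1
Stable set (-1.2857, 0).

z∈(-1.2857,0).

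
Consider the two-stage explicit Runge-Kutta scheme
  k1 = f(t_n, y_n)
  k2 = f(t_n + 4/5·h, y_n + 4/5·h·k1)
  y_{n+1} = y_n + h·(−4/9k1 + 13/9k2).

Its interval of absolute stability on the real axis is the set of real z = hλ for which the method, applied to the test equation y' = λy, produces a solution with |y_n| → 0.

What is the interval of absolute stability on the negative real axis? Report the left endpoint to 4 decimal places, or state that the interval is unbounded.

Test eqn y'=λy, z=hλ:
  k1=λy_n ⇒ h·k1=z·y_n;  k2=λ(1+4/5z)y_n ⇒ h·k2=z(1+4/5z)y_n
  y_{n+1}/y_n = 1 − 4/9z + 13/9z(1+4/5z) = 1 + z + 52/45z²
  R(z) = 1 + z + 52/45z².

Solve |R(x)|<1 on ℝ⁻.
x=-0.96: |R|=1.1050
R=1: x+52/45x²=0 ⇒ x=−45/52=-0.8654; min R=1−1/(4·52/45)=0.7837>−1
Confirm numerically:
  x=-0.742: |R|=0.89421 <1
  x=-0.589: |R|=0.81189 <1
  x=-0.545: |R|=0.79823 <1
  x=-0.389: |R|=0.78586 <1
  x=-1.243: |R|=1.54239 >1
  x=-1.165: |R|=1.40335 >1
  x=-1.075: |R|=1.26039 >1
So |R|<1 on (-0.8654, 0).

(-0.8654, 0).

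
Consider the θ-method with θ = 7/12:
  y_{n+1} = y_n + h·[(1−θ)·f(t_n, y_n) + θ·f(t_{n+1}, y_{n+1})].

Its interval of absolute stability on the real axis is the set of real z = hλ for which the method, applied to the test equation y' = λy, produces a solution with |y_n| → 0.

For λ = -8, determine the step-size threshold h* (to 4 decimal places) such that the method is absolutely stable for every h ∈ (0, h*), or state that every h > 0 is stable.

interval (−∞, 0). Any h>0 works for λ=-8.

Test eqn y'=λy, z=hλ:
  y_{n+1} = y_n + z·[5/12·y_n + 7/12·y_{n+1}] ⇒ (1 − 7/12z)y_{n+1} = (1 + 5/12z)y_n
  Hence R(z) = (1 + 5/12z)/(1 − 7/12z).

Solve |R(x)|<1 on ℝ⁻.
x=-1.38: |R|=0.2355
x=-2: |R|=0.0769
x=-10: |R|=0.4634
x=-100: |R|=0.6854
θ=7/12≥1/2 ⇒ |1+5/12x|<|1−7/12x| ∀x<0 ⇒ unbounded interval.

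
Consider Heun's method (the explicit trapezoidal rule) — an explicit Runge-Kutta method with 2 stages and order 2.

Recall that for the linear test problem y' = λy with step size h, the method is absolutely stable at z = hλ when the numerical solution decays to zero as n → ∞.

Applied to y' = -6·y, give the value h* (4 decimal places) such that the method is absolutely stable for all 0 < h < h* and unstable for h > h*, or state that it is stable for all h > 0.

On y'=λy, z=hλ:
  order 2, 2-stage ⇒ R(z)=1+z+z^2/2
  (e.g. R(-1.06)=0.50180, |R|=0.50180)

Solve |R(x)|<1 on ℝ⁻.
x=-1.06: |R|=0.5018
|R(-1.69)|=0.7380 |R(-0.94)|=0.5018 |R(-0.66)|=0.5578
Bisect:
  x_lo=-2.6707 |R|=1.8956  x_hi=-0.1501 |R|=0.8612
  mid=-1.41038 |R|=0.58421 →hi
  mid=-2.04054 |R|=1.04136 →lo
  mid=-1.72546 |R|=0.76314 →hi
  mid=-1.88300 |R|=0.88984 →hi
  mid=-1.96177 |R|=0.96250 →hi
  mid=-2.00115 |R|=1.00115 →lo
  mid=-1.98146 |R|=0.98163 →hi
  mid=-1.99130 |R|=0.99134 →hi
  mid=-1.99623 |R|=0.99623 →hi
  ...
  [-2.00007,-1.99992] ⇒ x*=-2.0000
Interval (-2.0000, 0).

(-2.0000,0); λ=-6 ⇒ h* = 0.3333.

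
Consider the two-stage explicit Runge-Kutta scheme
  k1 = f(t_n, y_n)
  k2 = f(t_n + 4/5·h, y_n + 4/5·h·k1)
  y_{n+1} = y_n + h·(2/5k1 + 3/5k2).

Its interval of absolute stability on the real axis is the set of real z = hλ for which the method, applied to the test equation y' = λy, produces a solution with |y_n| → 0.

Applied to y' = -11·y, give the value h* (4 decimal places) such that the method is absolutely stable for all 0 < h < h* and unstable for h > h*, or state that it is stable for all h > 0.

(-2.0833,0); λ=-11 ⇒ h* = (25/12)/11 = 0.1894.

Set f=λy, z=hλ:
  k1=λy_n ⇒ h·k1=z·y_n;  k2=λ(1+4/5z)y_n ⇒ h·k2=z(1+4/5z)y_n
  y_{n+1}/y_n = 1 + 2/5z + 3/5z(1+4/5z) = 1 + z + 12/25z²
  Hence R(z) = 1 + z + 12/25z².

Boundary: |R(x)|=1, x<0.
x=-0.47: |R|=0.6360
R=1: x+12/25x²=0 ⇒ x=−25/12=-2.0833; min R=1−1/(4·12/25)=0.4792>−1
Confirm numerically:
  x=-1.617: |R|=0.63805 <1
  x=-1.590: |R|=0.62349 <1
  x=-1.323: |R|=0.51716 <1
  x=-0.888: |R|=0.49050 <1
  x=-2.255: |R|=1.18581 >1
  x=-2.140: |R|=1.05821 >1
Stable set (-2.0833, 0).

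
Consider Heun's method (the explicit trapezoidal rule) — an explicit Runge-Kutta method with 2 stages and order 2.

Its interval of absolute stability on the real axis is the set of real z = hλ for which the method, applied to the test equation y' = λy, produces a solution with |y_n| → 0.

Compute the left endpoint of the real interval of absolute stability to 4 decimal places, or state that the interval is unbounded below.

left endpoint -2.0000.

Test eqn y'=λy, z=hλ:
  order 2, 2-stage ⇒ R(z)=1+z+z^2/2
  (e.g. R(-1.29)=0.54205, |R|=0.54205)

Boundary: |R(x)|=1, x<0.
x=-1.29: |R|=0.5421
|R(-2.33)|=1.3845 |R(-1.89)|=0.8960 |R(-0.79)|=0.5221
Bisect:
  x_lo=-2.4670 |R|=1.5760  x_hi=-0.0523 |R|=0.9491
  mid=-1.25962 |R|=0.53370 →hi
  mid=-1.86329 |R|=0.87263 →hi
  mid=-2.16512 |R|=1.17875 →lo
  mid=-2.01420 |R|=1.01430 →lo
  mid=-1.93874 |R|=0.94062 →hi
  mid=-1.97647 |R|=0.97675 →hi
  mid=-1.99534 |R|=0.99535 →hi
  ...
  [-2.00005,-1.99991] ⇒ x*=-2.0000
So |R|<1 on (-2.0000, 0).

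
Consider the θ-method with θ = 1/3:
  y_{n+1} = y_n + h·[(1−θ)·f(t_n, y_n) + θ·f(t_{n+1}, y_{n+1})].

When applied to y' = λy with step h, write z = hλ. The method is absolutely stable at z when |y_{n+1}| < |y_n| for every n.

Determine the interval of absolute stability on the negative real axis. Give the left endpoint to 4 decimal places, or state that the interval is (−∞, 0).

On y'=λy, z=hλ:
  y_{n+1} = y_n + z·[2/3·y_n + 1/3·y_{n+1}] ⇒ (1 − 1/3z)y_{n+1} = (1 + 2/3z)y_n
  Hence R(z) = (1 + 2/3z)/(1 − 1/3z).

Boundary: |R(x)|=1, x<0.
x=-1.69: |R|=0.0810
R=−1: 1+2/3x = −1+1/3x ⇒ -1/3x=2 ⇒ x=2/(-1/3)=-6.0000
Confirm numerically:
  x=-5.766: |R|=0.97331 <1
  x=-3.478: |R|=0.61068 <1
  x=-3.452: |R|=0.60508 <1
  x=-3.116: |R|=0.52845 <1
  x=-6.555: |R|=1.05808 >1
  x=-6.100: |R|=1.01099 >1
So |R|<1 on (-6.0000, 0).

(-6.0000, 0).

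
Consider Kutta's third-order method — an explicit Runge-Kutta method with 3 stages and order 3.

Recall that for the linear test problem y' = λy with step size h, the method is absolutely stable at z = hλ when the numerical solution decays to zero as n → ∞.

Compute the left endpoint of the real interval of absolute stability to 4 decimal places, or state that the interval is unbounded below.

left endpoint -2.5127.

With y'=λy (z=hλ):
  order 3, 3-stage ⇒ R(z)=1+z+z^2/2+z^3/6
  (e.g. R(-0.41)=0.66256, |R|=0.66256)

Boundary: |R(x)|=1, x<0.
x=-0.41: |R|=0.6626
|R(-2.54)|=1.0454 |R(-2.18)|=0.5305 |R(-0.97)|=0.3483
Bisect:
  x_lo=-3.1785 |R|=2.4789  x_hi=-0.1344 |R|=0.8743
  mid=-1.65641 |R|=0.04201 →hi
  mid=-2.41743 |R|=0.85001 →hi
  mid=-2.79794 |R|=1.53431 →lo
  mid=-2.60769 |R|=1.16307 →lo
  mid=-2.51256 |R|=0.99970 →hi
  mid=-2.56012 |R|=1.07962 →lo
  mid=-2.53634 |R|=1.03922 →lo
  ...
  [-2.51275,-2.51256] ⇒ x*=-2.5127
Interval (-2.5127, 0).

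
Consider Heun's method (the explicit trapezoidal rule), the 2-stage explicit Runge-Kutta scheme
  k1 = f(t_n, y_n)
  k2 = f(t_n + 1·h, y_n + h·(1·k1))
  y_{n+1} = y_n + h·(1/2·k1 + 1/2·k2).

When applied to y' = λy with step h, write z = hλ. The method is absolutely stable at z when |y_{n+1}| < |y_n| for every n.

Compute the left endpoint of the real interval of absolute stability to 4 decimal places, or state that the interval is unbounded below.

z* = -2.0000.

Test eqn y'=λy, z=hλ:
  order 2, 2-stage ⇒ R(z)=1+z+z^2/2
  (e.g. R(-1.01)=0.50005, |R|=0.50005)

Find x<0 with |R(x)|<1.
x=-1.01: |R|=0.5000
|R(-1.68)|=0.7312 |R(-1.05)|=0.5012 |R(-0.86)|=0.5098
Bisect:
  x_lo=-2.5672 |R|=1.7281  x_hi=-0.2167 |R|=0.8068
  mid=-1.39193 |R|=0.57681 →hi
  mid=-1.97957 |R|=0.97978 →hi
  mid=-2.27339 |R|=1.31076 →lo
  mid=-2.12648 |R|=1.13448 →lo
  mid=-2.05303 |R|=1.05443 →lo
  mid=-2.01630 |R|=1.01643 →lo
  mid=-1.99794 |R|=0.99794 →hi
  mid=-2.00712 |R|=1.00714 →lo
  ...
  [-2.00009,-1.99994] ⇒ x*=-2.0000
Interval (-2.0000, 0).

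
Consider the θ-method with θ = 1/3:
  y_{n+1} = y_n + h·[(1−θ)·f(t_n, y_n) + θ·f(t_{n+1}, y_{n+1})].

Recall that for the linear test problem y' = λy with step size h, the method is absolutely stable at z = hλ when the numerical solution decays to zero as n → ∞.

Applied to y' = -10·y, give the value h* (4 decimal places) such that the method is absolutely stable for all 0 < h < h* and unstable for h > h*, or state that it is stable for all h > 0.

Test eqn y'=λy, z=hλ:
  y_{n+1} = y_n + z·[2/3·y_n + 1/3·y_{n+1}] ⇒ (1 − 1/3z)y_{n+1} = (1 + 2/3z)y_n
  ⇒ R(z) = (1 + 2/3z)/(1 − 1/3z).

Solve |R(x)|<1 on ℝ⁻.
x=-1.16: |R|=0.1635
R=−1: 1+2/3x = −1+1/3x ⇒ -1/3x=2 ⇒ x=2/(-1/3)=-6.0000
Confirm numerically:
  x=-5.232: |R|=0.90671 <1
  x=-3.326: |R|=0.57730 <1
  x=-2.966: |R|=0.49145 <1
  x=-6.563: |R|=1.05887 >1
  x=-6.540: |R|=1.05660 >1
  x=-6.515: |R|=1.05413 >1
Interval (-6.0000, 0).

(-6.0000,0); λ=-10 ⇒ h* = (6)/10 = 0.6000.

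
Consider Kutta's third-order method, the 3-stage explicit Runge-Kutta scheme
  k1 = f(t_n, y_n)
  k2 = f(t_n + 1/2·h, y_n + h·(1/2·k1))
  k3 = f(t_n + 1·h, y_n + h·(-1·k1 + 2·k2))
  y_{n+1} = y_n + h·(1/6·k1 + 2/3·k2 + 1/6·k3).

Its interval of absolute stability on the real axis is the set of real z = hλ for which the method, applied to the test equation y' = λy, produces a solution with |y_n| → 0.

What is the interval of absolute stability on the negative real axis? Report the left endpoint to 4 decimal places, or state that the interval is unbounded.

On y'=λy, z=hλ:
  order 3, 3-stage ⇒ R(z)=1+z+z^2/2+z^3/6
  (e.g. R(-1.6)=-0.00267, |R|=0.00267)

Find x<0 with |R(x)|<1.
x=-1.6: |R|=0.0027
|R(-2.17)|=0.5186 |R(-1.6)|=0.0027 |R(-1.08)|=0.2932
Bisect:
  x_lo=-3.1987 |R|=2.5374  x_hi=-0.3724 |R|=0.6883
  mid=-1.78555 |R|=0.14024 →hi
  mid=-2.49211 |R|=0.96639 →hi
  mid=-2.84539 |R|=1.63675 →lo
  mid=-2.66875 |R|=1.27554 →lo
  mid=-2.58043 |R|=1.11480 →lo
  mid=-2.53627 |R|=1.03910 →lo
  mid=-2.51419 |R|=1.00237 →lo
  ...
  [-2.51281,-2.51264] ⇒ x*=-2.5127
So |R|<1 on (-2.5127, 0).

(-2.5127, 0).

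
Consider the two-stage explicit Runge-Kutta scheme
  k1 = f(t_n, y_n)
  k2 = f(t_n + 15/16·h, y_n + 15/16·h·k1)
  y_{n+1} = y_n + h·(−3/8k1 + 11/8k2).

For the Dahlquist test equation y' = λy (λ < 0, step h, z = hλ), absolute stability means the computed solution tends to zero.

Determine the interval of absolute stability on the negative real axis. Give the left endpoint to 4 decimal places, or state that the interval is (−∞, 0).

Test eqn y'=λy, z=hλ:
  k1=λy_n ⇒ h·k1=z·y_n;  k2=λ(1+15/16z)y_n ⇒ h·k2=z(1+15/16z)y_n
  y_{n+1}/y_n = 1 − 3/8z + 11/8z(1+15/16z) = 1 + z + 165/128z²
  ⇒ R(z) = 1 + z + 165/128z².

Need |R(x)|<1, x<0.
x=-1.8: |R|=3.3766
R=1: x+165/128x²=0 ⇒ x=−128/165=-0.7758; min R=1−1/(4·165/128)=0.8061>−1
Confirm numerically:
  x=-0.748: |R|=0.97324 <1
  x=-0.480: |R|=0.81700 <1
  x=-0.413: |R|=0.80687 <1
  x=-0.363: |R|=0.80686 <1
  x=-1.111: |R|=1.48012 >1
  x=-0.983: |R|=1.26261 >1
  x=-0.966: |R|=1.23690 >1
So |R|<1 on (-0.7758, 0).

z∈(-0.7758,0).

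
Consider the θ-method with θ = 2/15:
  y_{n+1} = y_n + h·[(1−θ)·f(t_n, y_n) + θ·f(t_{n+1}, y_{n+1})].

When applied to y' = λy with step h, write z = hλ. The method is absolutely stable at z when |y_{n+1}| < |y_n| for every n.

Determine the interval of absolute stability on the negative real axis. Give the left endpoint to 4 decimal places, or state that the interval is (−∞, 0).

z∈(-2.7273,0).

Set f=λy, z=hλ:
  y_{n+1} = y_n + z·[13/15·y_n + 2/15·y_{n+1}] ⇒ (1 − 2/15z)y_{n+1} = (1 + 13/15z)y_n
  ⇒ R(z) = (1 + 13/15z)/(1 − 2/15z).

Solve |R(x)|<1 on ℝ⁻.
x=-0.45: |R|=0.5755
R=−1: 1+13/15x = −1+2/15x ⇒ -11/15x=2 ⇒ x=2/(-11/15)=-2.7273
Confirm numerically:
  x=-2.594: |R|=0.92738 <1
  x=-2.102: |R|=0.64185 <1
  x=-1.617: |R|=0.33021 <1
  x=-3.280: |R|=1.28200 >1
  x=-2.985: |R|=1.13519 >1
Interval (-2.7273, 0).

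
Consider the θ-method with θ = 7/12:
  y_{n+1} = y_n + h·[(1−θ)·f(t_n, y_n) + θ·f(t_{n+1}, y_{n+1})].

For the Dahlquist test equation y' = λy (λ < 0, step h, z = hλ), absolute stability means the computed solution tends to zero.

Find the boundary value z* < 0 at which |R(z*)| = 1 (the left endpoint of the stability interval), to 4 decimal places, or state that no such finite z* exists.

On y'=λy, z=hλ:
  y_{n+1} = y_n + z·[5/12·y_n + 7/12·y_{n+1}] ⇒ (1 − 7/12z)y_{n+1} = (1 + 5/12z)y_n
  so R(z) = (1 + 5/12z)/(1 − 7/12z).

Need |R(x)|<1, x<0.
x=-0.91: |R|=0.4056
x=-2: |R|=0.0769
x=-10: |R|=0.4634
x=-100: |R|=0.6854
θ=7/12≥1/2 ⇒ |1+5/12x|<|1−7/12x| ∀x<0 ⇒ interval (−∞,0).

(−∞, 0) — no finite endpoint.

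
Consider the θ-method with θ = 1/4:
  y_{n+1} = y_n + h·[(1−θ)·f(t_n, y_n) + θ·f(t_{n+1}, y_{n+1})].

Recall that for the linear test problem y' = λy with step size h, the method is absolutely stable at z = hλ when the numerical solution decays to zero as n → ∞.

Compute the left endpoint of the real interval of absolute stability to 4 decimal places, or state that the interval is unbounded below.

On y'=λy, z=hλ:
  y_{n+1} = y_n + z·[3/4·y_n + 1/4·y_{n+1}] ⇒ (1 − 1/4z)y_{n+1} = (1 + 3/4z)y_n
  so R(z) = (1 + 3/4z)/(1 − 1/4z).

Find x<0 with |R(x)|<1.
x=-0.63: |R|=0.4557
R=−1: 1+3/4x = −1+1/4x ⇒ -1/2x=2 ⇒ x=2/(-1/2)=-4.0000
Confirm numerically:
  x=-3.395: |R|=0.83638 <1
  x=-2.909: |R|=0.68418 <1
  x=-2.658: |R|=0.59688 <1
  x=-2.420: |R|=0.50779 <1
  x=-4.452: |R|=1.10696 >1
  x=-4.363: |R|=1.08681 >1
  x=-4.194: |R|=1.04735 >1
So |R|<1 on (-4.0000, 0).

left endpoint -4.0000.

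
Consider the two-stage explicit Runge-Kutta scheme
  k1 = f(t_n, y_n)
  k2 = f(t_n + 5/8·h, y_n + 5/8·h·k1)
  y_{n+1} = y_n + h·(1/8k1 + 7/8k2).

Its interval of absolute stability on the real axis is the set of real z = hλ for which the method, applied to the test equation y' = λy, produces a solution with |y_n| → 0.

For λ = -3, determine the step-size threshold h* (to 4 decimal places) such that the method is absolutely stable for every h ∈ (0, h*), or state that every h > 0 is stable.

(-1.8286,0); λ=-3 ⇒ h* = (64/35)/3 = 0.6095.

On y'=λy, z=hλ:
  k1=λy_n ⇒ h·k1=z·y_n;  k2=λ(1+5/8z)y_n ⇒ h·k2=z(1+5/8z)y_n
  y_{n+1}/y_n = 1 + 1/8z + 7/8z(1+5/8z) = 1 + z + 35/64z²
  so R(z) = 1 + z + 35/64z².

Find x<0 with |R(x)|<1.
x=-0.3: |R|=0.7492
R=1: x+35/64x²=0 ⇒ x=−64/35=-1.8286; min R=1−1/(4·35/64)=0.5429>−1
Confirm numerically:
  x=-1.722: |R|=0.89964 <1
  x=-1.104: |R|=0.56254 <1
  x=-0.744: |R|=0.55872 <1
  x=-2.408: |R|=1.76303 >1
  x=-2.036: |R|=1.23096 >1
Interval (-1.8286, 0).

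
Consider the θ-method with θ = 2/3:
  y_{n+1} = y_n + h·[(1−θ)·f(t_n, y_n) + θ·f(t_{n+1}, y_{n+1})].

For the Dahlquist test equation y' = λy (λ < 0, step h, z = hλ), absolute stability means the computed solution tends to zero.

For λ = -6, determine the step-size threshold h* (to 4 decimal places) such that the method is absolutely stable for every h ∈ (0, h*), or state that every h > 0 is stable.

interval (−∞, 0). Any h>0 works for λ=-6.

Set f=λy, z=hλ:
  y_{n+1} = y_n + z·[1/3·y_n + 2/3·y_{n+1}] ⇒ (1 − 2/3z)y_{n+1} = (1 + 1/3z)y_n
  so R(z) = (1 + 1/3z)/(1 − 2/3z).

Find x<0 with |R(x)|<1.
x=-1.47: |R|=0.2576
x=-2: |R|=0.1429
x=-10: |R|=0.3043
x=-100: |R|=0.4778
θ=2/3≥1/2 ⇒ |1+1/3x|<|1−2/3x| ∀x<0 ⇒ unbounded interval.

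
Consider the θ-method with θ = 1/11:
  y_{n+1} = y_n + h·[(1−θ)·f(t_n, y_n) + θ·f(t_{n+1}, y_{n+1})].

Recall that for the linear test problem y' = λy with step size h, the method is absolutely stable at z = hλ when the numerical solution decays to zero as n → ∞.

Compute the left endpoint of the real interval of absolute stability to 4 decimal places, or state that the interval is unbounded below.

left endpoint -2.4444.

Test eqn y'=λy, z=hλ:
  y_{n+1} = y_n + z·[10/11·y_n + 1/11·y_{n+1}] ⇒ (1 − 1/11z)y_{n+1} = (1 + 10/11z)y_n
  Hence R(z) = (1 + 10/11z)/(1 − 1/11z).

Need |R(x)|<1, x<0.
x=-1.19: |R|=0.0738
R=−1: 1+10/11x = −1+1/11x ⇒ -9/11x=2 ⇒ x=2/(-9/11)=-2.4444
Confirm numerically:
  x=-2.065: |R|=0.73861 <1
  x=-1.686: |R|=0.46193 <1
  x=-1.371: |R|=0.21906 <1
  x=-2.641: |R|=1.12968 >1
  x=-2.627: |R|=1.12057 >1
Stable set (-2.4444, 0).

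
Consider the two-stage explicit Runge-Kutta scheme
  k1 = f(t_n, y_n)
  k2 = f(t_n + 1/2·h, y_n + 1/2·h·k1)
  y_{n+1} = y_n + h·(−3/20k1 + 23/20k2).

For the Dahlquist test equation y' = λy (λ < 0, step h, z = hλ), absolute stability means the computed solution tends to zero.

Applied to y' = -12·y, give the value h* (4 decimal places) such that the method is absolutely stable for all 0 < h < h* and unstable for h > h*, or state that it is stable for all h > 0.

Set f=λy, z=hλ:
  k1=λy_n ⇒ h·k1=z·y_n;  k2=λ(1+1/2z)y_n ⇒ h·k2=z(1+1/2z)y_n
  y_{n+1}/y_n = 1 − 3/20z + 23/20z(1+1/2z) = 1 + z + 23/40z²
  Hence R(z) = 1 + z + 23/40z².

Solve |R(x)|<1 on ℝ⁻.
x=-1.28: |R|=0.6621
R=1: x+23/40x²=0 ⇒ x=−40/23=-1.7391; min R=1−1/(4·23/40)=0.5652>−1
Confirm numerically:
  x=-1.643: |R|=0.90918 <1
  x=-1.537: |R|=0.82136 <1
  x=-0.979: |R|=0.57210 <1
  x=-2.315: |R|=1.76655 >1
  x=-1.892: |R|=1.16631 >1
Stable set (-1.7391, 0).

(-1.7391,0); λ=-12 ⇒ h* = (40/23)/12 = 0.1449.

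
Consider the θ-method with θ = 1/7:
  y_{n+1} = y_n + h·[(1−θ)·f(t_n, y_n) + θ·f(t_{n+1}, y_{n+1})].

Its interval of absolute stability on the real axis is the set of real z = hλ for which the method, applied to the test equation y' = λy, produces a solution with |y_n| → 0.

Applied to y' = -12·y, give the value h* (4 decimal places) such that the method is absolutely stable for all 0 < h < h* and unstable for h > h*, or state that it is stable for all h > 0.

Set f=λy, z=hλ:
  y_{n+1} = y_n + z·[6/7·y_n + 1/7·y_{n+1}] ⇒ (1 − 1/7z)y_{n+1} = (1 + 6/7z)y_n
  R(z) = (1 + 6/7z)/(1 − 1/7z).

Need |R(x)|<1, x<0.
x=-1.17: |R|=0.0024
R=−1: 1+6/7x = −1+1/7x ⇒ -5/7x=2 ⇒ x=2/(-5/7)=-2.8000
Confirm numerically:
  x=-2.129: |R|=0.63249 <1
  x=-1.856: |R|=0.46703 <1
  x=-1.699: |R|=0.36717 <1
  x=-1.177: |R|=0.00758 <1
  x=-2.932: |R|=1.06645 >1
  x=-2.885: |R|=1.04299 >1
Stable set (-2.8000, 0).

(-2.8000,0); λ=-12 ⇒ h* = (14/5)/12 = 0.2333.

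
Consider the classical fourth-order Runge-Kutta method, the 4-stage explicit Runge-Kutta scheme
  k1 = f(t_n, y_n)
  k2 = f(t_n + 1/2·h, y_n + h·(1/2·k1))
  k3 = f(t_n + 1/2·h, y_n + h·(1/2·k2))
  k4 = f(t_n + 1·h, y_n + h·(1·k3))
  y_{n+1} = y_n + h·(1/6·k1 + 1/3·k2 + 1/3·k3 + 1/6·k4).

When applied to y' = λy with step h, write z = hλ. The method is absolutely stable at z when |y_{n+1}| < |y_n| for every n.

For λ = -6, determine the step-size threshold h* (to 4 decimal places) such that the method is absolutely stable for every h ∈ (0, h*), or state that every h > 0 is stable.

(-2.7853,0); λ=-6 ⇒ h* = 0.4642.

Test eqn y'=λy, z=hλ:
  order 4, 4-stage ⇒ R(z)=1+z+z^2/2+z^3/6+z^4/24
  (e.g. R(-1.3)=0.29784, |R|=0.29784)

Need |R(x)|<1, x<0.
x=-1.3: |R|=0.2978
|R(-2.63)|=0.7900 |R(-0.67)|=0.5127 |R(-0.6)|=0.5494
Bisect:
  x_lo=-3.6515 |R|=3.3084  x_hi=-0.0641 |R|=0.9379
  mid=-1.85785 |R|=0.29559 →hi
  mid=-2.75470 |R|=0.95484 →hi
  mid=-3.20312 |R|=1.83568 →lo
  mid=-2.97891 |R|=1.33337 →lo
  mid=-2.86680 |R|=1.13001 →lo
  mid=-2.81075 |R|=1.03906 →lo
  mid=-2.78272 |R|=0.99613 →hi
  mid=-2.79674 |R|=1.01739 →lo
  mid=-2.78973 |R|=1.00671 →lo
  ...
  [-2.78535,-2.78513] ⇒ x*=-2.7853
So |R|<1 on (-2.7853, 0).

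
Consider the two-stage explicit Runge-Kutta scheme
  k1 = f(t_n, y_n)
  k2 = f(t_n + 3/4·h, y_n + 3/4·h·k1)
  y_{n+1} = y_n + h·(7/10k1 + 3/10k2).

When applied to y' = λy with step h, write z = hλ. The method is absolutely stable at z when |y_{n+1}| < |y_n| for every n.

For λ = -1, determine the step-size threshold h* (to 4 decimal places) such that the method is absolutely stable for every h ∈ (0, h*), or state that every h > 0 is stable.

With y'=λy (z=hλ):
  k1=λy_n ⇒ h·k1=z·y_n;  k2=λ(1+3/4z)y_n ⇒ h·k2=z(1+3/4z)y_n
  y_{n+1}/y_n = 1 + 7/10z + 3/10z(1+3/4z) = 1 + z + 9/40z²
  ⇒ R(z) = 1 + z + 9/40z².

Boundary: |R(x)|=1, x<0.
x=-1.35: |R|=0.0601
R=1: x+9/40x²=0 ⇒ x=−40/9=-4.4444; min R=1−1/(4·9/40)=-0.1111>−1
Confirm numerically:
  x=-3.669: |R|=0.35985 <1
  x=-3.301: |R|=0.15074 <1
  x=-2.751: |R|=0.04820 <1
  x=-5.030: |R|=1.66270 >1
  x=-4.888: |R|=1.48782 >1
  x=-4.586: |R|=1.14606 >1
Interval (-4.4444, 0).

(-4.4444,0); λ=-1 ⇒ h* = (40/9)/1 = 4.4444.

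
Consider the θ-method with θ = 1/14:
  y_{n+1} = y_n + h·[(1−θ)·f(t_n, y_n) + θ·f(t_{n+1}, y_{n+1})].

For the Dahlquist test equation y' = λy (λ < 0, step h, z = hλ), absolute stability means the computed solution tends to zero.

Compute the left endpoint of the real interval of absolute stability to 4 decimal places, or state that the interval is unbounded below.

z* = -2.3333.

Test eqn y'=λy, z=hλ:
  y_{n+1} = y_n + z·[13/14·y_n + 1/14·y_{n+1}] ⇒ (1 − 1/14z)y_{n+1} = (1 + 13/14z)y_n
  ⇒ R(z) = (1 + 13/14z)/(1 − 1/14z).

Need |R(x)|<1, x<0.
x=-0.57: |R|=0.4523
R=−1: 1+13/14x = −1+1/14x ⇒ -6/7x=2 ⇒ x=2/(-6/7)=-2.3333
Confirm numerically:
  x=-2.148: |R|=0.86227 <1
  x=-1.419: |R|=0.28841 <1
  x=-1.405: |R|=0.27686 <1
  x=-1.182: |R|=0.08997 <1
  x=-2.777: |R|=1.31734 >1
  x=-2.636: |R|=1.21832 >1
  x=-2.573: |R|=1.17354 >1
So |R|<1 on (-2.3333, 0).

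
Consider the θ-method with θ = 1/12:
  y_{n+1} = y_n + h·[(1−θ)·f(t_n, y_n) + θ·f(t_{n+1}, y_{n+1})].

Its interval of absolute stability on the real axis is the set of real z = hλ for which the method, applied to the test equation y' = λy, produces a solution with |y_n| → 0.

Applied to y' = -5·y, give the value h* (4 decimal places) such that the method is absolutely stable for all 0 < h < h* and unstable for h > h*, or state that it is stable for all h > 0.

On y'=λy, z=hλ:
  y_{n+1} = y_n + z·[11/12·y_n + 1/12·y_{n+1}] ⇒ (1 − 1/12z)y_{n+1} = (1 + 11/12z)y_n
  Hence R(z) = (1 + 11/12z)/(1 − 1/12z).

Solve |R(x)|<1 on ℝ⁻.
x=-0.45: |R|=0.5663
R=−1: 1+11/12x = −1+1/12x ⇒ -5/6x=2 ⇒ x=2/(-5/6)=-2.4000
Confirm numerically:
  x=-2.281: |R|=0.91667 <1
  x=-2.197: |R|=0.85701 <1
  x=-2.064: |R|=0.76109 <1
  x=-2.670: |R|=1.18405 >1
  x=-2.661: |R|=1.17802 >1
Interval (-2.4000, 0).

(-2.4000,0); λ=-5 ⇒ h* = (12/5)/5 = 0.4800.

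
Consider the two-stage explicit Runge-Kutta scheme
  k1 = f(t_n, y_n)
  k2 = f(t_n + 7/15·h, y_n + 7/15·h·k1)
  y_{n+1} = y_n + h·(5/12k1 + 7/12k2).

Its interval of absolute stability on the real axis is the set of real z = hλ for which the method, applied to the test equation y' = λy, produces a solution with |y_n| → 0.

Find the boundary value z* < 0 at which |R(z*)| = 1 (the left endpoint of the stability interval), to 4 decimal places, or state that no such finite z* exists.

Set f=λy, z=hλ:
  k1=λy_n ⇒ h·k1=z·y_n;  k2=λ(1+7/15z)y_n ⇒ h·k2=z(1+7/15z)y_n
  y_{n+1}/y_n = 1 + 5/12z + 7/12z(1+7/15z) = 1 + z + 49/180z²
  Hence R(z) = 1 + z + 49/180z².

Boundary: |R(x)|=1, x<0.
x=-1.79: |R|=0.0822
R=1: x+49/180x²=0 ⇒ x=−180/49=-3.6735; min R=1−1/(4·49/180)=0.0816>−1
Confirm numerically:
  x=-3.445: |R|=0.78574 <1
  x=-2.600: |R|=0.24022 <1
  x=-2.265: |R|=0.13156 <1
  x=-4.250: |R|=1.66701 >1
  x=-3.853: |R|=1.18830 >1
So |R|<1 on (-3.6735, 0).

left endpoint -3.6735.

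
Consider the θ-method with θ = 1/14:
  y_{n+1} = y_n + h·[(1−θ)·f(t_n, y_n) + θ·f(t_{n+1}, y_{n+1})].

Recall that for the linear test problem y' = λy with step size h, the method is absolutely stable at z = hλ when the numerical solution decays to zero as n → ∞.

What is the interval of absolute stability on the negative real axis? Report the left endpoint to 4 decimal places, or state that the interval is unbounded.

(-2.3333, 0).

On y'=λy, z=hλ:
  y_{n+1} = y_n + z·[13/14·y_n + 1/14·y_{n+1}] ⇒ (1 − 1/14z)y_{n+1} = (1 + 13/14z)y_n
  Hence R(z) = (1 + 13/14z)/(1 − 1/14z).

Boundary: |R(x)|=1, x<0.
x=-0.87: |R|=0.1809
R=−1: 1+13/14x = −1+1/14x ⇒ -6/7x=2 ⇒ x=2/(-6/7)=-2.3333
Confirm numerically:
  x=-2.015: |R|=0.76147 <1
  x=-1.468: |R|=0.32868 <1
  x=-1.305: |R|=0.19373 <1
  x=-1.233: |R|=0.13320 <1
  x=-2.733: |R|=1.28662 >1
  x=-2.537: |R|=1.14779 >1
  x=-2.420: |R|=1.06334 >1
Interval (-2.3333, 0).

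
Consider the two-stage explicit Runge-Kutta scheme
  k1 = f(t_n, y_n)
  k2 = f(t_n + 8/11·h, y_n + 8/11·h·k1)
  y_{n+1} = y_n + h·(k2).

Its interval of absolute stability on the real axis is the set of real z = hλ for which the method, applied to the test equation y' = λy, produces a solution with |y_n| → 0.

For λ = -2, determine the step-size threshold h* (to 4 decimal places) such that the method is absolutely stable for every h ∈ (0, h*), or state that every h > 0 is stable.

Set f=λy, z=hλ:
  k1=λy_n ⇒ h·k1=z·y_n;  k2=λ(1+8/11z)y_n ⇒ h·k2=z(1+8/11z)y_n
  y_{n+1}/y_n = 1 + z(1+8/11z) = 1 + z + 8/11z²
  ⇒ R(z) = 1 + z + 8/11z².

Solve |R(x)|<1 on ℝ⁻.
x=-0.67: |R|=0.6565
R=1: x+8/11x²=0 ⇒ x=−11/8=-1.3750; min R=1−1/(4·8/11)=0.6562>−1
Confirm numerically:
  x=-1.226: |R|=0.86715 <1
  x=-0.940: |R|=0.70262 <1
  x=-0.755: |R|=0.65956 <1
  x=-0.612: |R|=0.66040 <1
  x=-1.833: |R|=1.61056 >1
  x=-1.557: |R|=1.20609 >1
  x=-1.498: |R|=1.13400 >1
So |R|<1 on (-1.3750, 0).

(-1.3750,0); λ=-2 ⇒ h* = (11/8)/2 = 0.6875.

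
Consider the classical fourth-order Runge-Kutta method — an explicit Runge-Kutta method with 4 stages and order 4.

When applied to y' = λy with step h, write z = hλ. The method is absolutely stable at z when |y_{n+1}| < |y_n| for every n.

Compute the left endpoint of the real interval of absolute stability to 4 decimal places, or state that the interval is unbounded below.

z* = -2.7853.

Test eqn y'=λy, z=hλ:
  order 4, 4-stage ⇒ R(z)=1+z+z^2/2+z^3/6+z^4/24
  (e.g. R(-0.47)=0.62518, |R|=0.62518)

Need |R(x)|<1, x<0.
x=-0.47: |R|=0.6252
|R(-2.89)|=1.1697 |R(-1.38)|=0.2853 |R(-0.73)|=0.4834
Bisect:
  x_lo=-3.4526 |R|=2.5689  x_hi=-0.0574 |R|=0.9442
  mid=-1.75500 |R|=0.27938 →hi
  mid=-2.60380 |R|=0.75912 →hi
  mid=-3.02821 |R|=1.43241 →lo
  mid=-2.81600 |R|=1.04730 →lo
  mid=-2.70990 |R|=0.89216 →hi
  mid=-2.76295 |R|=0.96684 →hi
  mid=-2.78948 |R|=1.00633 →lo
  mid=-2.77622 |R|=0.98640 →hi
  ...
  [-2.78533,-2.78513] ⇒ x*=-2.7853
So |R|<1 on (-2.7853, 0).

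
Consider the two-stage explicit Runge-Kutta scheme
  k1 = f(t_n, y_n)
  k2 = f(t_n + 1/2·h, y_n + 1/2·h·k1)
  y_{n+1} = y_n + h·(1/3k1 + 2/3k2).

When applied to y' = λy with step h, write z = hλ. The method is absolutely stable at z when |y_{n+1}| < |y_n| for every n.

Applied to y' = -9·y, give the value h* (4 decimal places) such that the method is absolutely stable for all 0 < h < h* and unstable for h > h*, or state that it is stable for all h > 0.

(-3.0000,0); λ=-9 ⇒ h* = (3)/9 = 0.3333.

Set f=λy, z=hλ:
  k1=λy_n ⇒ h·k1=z·y_n;  k2=λ(1+1/2z)y_n ⇒ h·k2=z(1+1/2z)y_n
  y_{n+1}/y_n = 1 + 1/3z + 2/3z(1+1/2z) = 1 + z + 1/3z²
  ⇒ R(z) = 1 + z + 1/3z².

Solve |R(x)|<1 on ℝ⁻.
x=-0.65: |R|=0.4908
R=1: x+1/3x²=0 ⇒ x=−3=-3.0000; min R=1−1/(4·1/3)=0.2500>−1
Confirm numerically:
  x=-2.507: |R|=0.58802 <1
  x=-2.294: |R|=0.46015 <1
  x=-1.854: |R|=0.29177 <1
  x=-3.495: |R|=1.57668 >1
  x=-3.250: |R|=1.27083 >1
  x=-3.035: |R|=1.03541 >1
Stable set (-3.0000, 0).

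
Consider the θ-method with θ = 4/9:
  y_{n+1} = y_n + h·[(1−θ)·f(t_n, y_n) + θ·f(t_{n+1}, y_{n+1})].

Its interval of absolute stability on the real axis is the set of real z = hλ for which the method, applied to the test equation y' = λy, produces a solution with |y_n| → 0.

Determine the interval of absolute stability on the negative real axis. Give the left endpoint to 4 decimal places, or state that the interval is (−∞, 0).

On y'=λy, z=hλ:
  y_{n+1} = y_n + z·[5/9·y_n + 4/9·y_{n+1}] ⇒ (1 − 4/9z)y_{n+1} = (1 + 5/9z)y_n
  so R(z) = (1 + 5/9z)/(1 − 4/9z).

Need |R(x)|<1, x<0.
x=-1.8: |R|=0.0000
R=−1: 1+5/9x = −1+4/9x ⇒ -1/9x=2 ⇒ x=2/(-1/9)=-18.0000
Confirm numerically:
  x=-17.660: |R|=0.99573 <1
  x=-17.117: |R|=0.98860 <1
  x=-16.638: |R|=0.98197 <1
  x=-9.348: |R|=0.81350 <1
  x=-18.372: |R|=1.00451 >1
  x=-18.189: |R|=1.00231 >1
Stable set (-18.0000, 0).

z∈(-18.0000,0).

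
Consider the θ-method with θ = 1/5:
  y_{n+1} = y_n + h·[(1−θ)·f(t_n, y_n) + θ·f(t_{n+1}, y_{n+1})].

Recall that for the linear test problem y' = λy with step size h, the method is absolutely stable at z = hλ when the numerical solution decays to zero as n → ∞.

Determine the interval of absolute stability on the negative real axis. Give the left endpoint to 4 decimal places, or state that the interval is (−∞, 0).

Set f=λy, z=hλ:
  y_{n+1} = y_n + z·[4/5·y_n + 1/5·y_{n+1}] ⇒ (1 − 1/5z)y_{n+1} = (1 + 4/5z)y_n
  R(z) = (1 + 4/5z)/(1 − 1/5z).

Need |R(x)|<1, x<0.
x=-1.5: |R|=0.1538
R=−1: 1+4/5x = −1+1/5x ⇒ -3/5x=2 ⇒ x=2/(-3/5)=-3.3333
Confirm numerically:
  x=-3.072: |R|=0.90287 <1
  x=-1.845: |R|=0.34770 <1
  x=-1.807: |R|=0.32731 <1
  x=-3.579: |R|=1.08591 >1
  x=-3.562: |R|=1.08012 >1
  x=-3.396: |R|=1.02239 >1
Interval (-3.3333, 0).

z∈(-3.3333,0).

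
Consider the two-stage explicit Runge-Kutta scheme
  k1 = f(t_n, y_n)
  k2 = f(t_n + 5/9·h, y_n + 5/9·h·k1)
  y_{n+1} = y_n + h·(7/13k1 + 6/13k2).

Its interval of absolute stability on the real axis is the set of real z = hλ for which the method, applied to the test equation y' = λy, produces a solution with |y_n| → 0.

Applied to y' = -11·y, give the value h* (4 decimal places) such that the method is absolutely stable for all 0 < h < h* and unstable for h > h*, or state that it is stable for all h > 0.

(-3.9000,0); λ=-11 ⇒ h* = (39/10)/11 = 0.3545.

Test eqn y'=λy, z=hλ:
  k1=λy_n ⇒ h·k1=z·y_n;  k2=λ(1+5/9z)y_n ⇒ h·k2=z(1+5/9z)y_n
  y_{n+1}/y_n = 1 + 7/13z + 6/13z(1+5/9z) = 1 + z + 10/39z²
  ⇒ R(z) = 1 + z + 10/39z².

Solve |R(x)|<1 on ℝ⁻.
x=-0.82: |R|=0.3524
R=1: x+10/39x²=0 ⇒ x=−39/10=-3.9000; min R=1−1/(4·10/39)=0.0250>−1
Confirm numerically:
  x=-2.873: |R|=0.24344 <1
  x=-1.936: |R|=0.02505 <1
  x=-1.626: |R|=0.05192 <1
  x=-1.587: |R|=0.05879 <1
  x=-4.293: |R|=1.43260 >1
  x=-3.953: |R|=1.05372 >1
Interval (-3.9000, 0).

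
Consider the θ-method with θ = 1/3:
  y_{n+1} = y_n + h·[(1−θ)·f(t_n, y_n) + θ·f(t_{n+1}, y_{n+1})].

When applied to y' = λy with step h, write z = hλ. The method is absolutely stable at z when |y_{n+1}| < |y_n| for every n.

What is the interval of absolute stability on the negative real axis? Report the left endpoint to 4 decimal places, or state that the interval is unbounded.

z∈(-6.0000,0).

On y'=λy, z=hλ:
  y_{n+1} = y_n + z·[2/3·y_n + 1/3·y_{n+1}] ⇒ (1 − 1/3z)y_{n+1} = (1 + 2/3z)y_n
  Hence R(z) = (1 + 2/3z)/(1 − 1/3z).

Solve |R(x)|<1 on ℝ⁻.
x=-1.36: |R|=0.0642
R=−1: 1+2/3x = −1+1/3x ⇒ -1/3x=2 ⇒ x=2/(-1/3)=-6.0000
Confirm numerically:
  x=-3.651: |R|=0.64682 <1
  x=-3.630: |R|=0.64253 <1
  x=-3.591: |R|=0.63450 <1
  x=-2.972: |R|=0.49297 <1
  x=-6.593: |R|=1.06182 >1
  x=-6.433: |R|=1.04590 >1
  x=-6.312: |R|=1.03351 >1
So |R|<1 on (-6.0000, 0).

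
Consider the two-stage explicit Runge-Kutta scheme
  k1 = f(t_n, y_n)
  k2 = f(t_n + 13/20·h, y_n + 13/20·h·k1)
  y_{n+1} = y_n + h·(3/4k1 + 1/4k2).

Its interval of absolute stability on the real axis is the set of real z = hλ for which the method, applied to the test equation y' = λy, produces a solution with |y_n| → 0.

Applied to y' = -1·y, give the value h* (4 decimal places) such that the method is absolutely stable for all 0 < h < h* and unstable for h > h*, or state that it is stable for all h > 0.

(-6.1538,0); λ=-1 ⇒ h* = (80/13)/1 = 6.1538.

On y'=λy, z=hλ:
  k1=λy_n ⇒ h·k1=z·y_n;  k2=λ(1+13/20z)y_n ⇒ h·k2=z(1+13/20z)y_n
  y_{n+1}/y_n = 1 + 3/4z + 1/4z(1+13/20z) = 1 + z + 13/80z²
  so R(z) = 1 + z + 13/80z².

Need |R(x)|<1, x<0.
x=-1.27: |R|=0.0079
R=1: x+13/80x²=0 ⇒ x=−80/13=-6.1538; min R=1−1/(4·13/80)=-0.5385>−1
Confirm numerically:
  x=-4.862: |R|=0.02066 <1
  x=-4.347: |R|=0.27633 <1
  x=-3.684: |R|=0.47857 <1
  x=-2.940: |R|=0.53541 <1
  x=-6.721: |R|=1.61942 >1
  x=-6.496: |R|=1.36118 >1
  x=-6.356: |R|=1.20879 >1
Interval (-6.1538, 0).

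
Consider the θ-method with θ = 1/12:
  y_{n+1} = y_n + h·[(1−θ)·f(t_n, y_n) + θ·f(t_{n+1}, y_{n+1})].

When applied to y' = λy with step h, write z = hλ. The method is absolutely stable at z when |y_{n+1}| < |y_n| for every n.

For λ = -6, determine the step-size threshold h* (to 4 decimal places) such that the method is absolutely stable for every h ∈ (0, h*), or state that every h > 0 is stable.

(-2.4000,0); λ=-6 ⇒ h* = (12/5)/6 = 0.4000.

Test eqn y'=λy, z=hλ:
  y_{n+1} = y_n + z·[11/12·y_n + 1/12·y_{n+1}] ⇒ (1 − 1/12z)y_{n+1} = (1 + 11/12z)y_n
  so R(z) = (1 + 11/12z)/(1 − 1/12z).

Find x<0 with |R(x)|<1.
x=-1.69: |R|=0.4814
R=−1: 1+11/12x = −1+1/12x ⇒ -5/6x=2 ⇒ x=2/(-5/6)=-2.4000
Confirm numerically:
  x=-2.216: |R|=0.87057 <1
  x=-2.185: |R|=0.84843 <1
  x=-1.138: |R|=0.03943 <1
  x=-1.067: |R|=0.02013 <1
  x=-2.767: |R|=1.24853 >1
  x=-2.563: |R|=1.11193 >1
Stable set (-2.4000, 0).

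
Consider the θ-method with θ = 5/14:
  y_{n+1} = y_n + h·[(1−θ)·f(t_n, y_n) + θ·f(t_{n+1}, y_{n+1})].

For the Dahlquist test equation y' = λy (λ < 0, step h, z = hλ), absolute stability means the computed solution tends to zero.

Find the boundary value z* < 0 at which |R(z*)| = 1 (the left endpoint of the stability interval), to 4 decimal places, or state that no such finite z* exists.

z* = -7.0000.

With y'=λy (z=hλ):
  y_{n+1} = y_n + z·[9/14·y_n + 5/14·y_{n+1}] ⇒ (1 − 5/14z)y_{n+1} = (1 + 9/14z)y_n
  Hence R(z) = (1 + 9/14z)/(1 − 5/14z).

Boundary: |R(x)|=1, x<0.
x=-1.2: |R|=0.1600
R=−1: 1+9/14x = −1+5/14x ⇒ -2/7x=2 ⇒ x=2/(-2/7)=-7.0000
Confirm numerically:
  x=-5.844: |R|=0.89301 <1
  x=-5.522: |R|=0.85792 <1
  x=-3.309: |R|=0.51665 <1
  x=-3.177: |R|=0.48831 <1
  x=-7.542: |R|=1.04193 >1
  x=-7.473: |R|=1.03683 >1
  x=-7.368: |R|=1.02895 >1
So |R|<1 on (-7.0000, 0).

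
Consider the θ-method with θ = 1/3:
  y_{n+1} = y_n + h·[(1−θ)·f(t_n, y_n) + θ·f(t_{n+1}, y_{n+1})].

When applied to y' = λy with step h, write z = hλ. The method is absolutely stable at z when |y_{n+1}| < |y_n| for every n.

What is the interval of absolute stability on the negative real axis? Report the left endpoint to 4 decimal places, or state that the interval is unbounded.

(-6.0000, 0).

On y'=λy, z=hλ:
  y_{n+1} = y_n + z·[2/3·y_n + 1/3·y_{n+1}] ⇒ (1 − 1/3z)y_{n+1} = (1 + 2/3z)y_n
  ⇒ R(z) = (1 + 2/3z)/(1 − 1/3z).

Need |R(x)|<1, x<0.
x=-1.73: |R|=0.0973
R=−1: 1+2/3x = −1+1/3x ⇒ -1/3x=2 ⇒ x=2/(-1/3)=-6.0000
Confirm numerically:
  x=-4.105: |R|=0.73329 <1
  x=-3.208: |R|=0.55026 <1
  x=-2.714: |R|=0.42492 <1
  x=-6.550: |R|=1.05759 >1
  x=-6.380: |R|=1.04051 >1
Stable set (-6.0000, 0).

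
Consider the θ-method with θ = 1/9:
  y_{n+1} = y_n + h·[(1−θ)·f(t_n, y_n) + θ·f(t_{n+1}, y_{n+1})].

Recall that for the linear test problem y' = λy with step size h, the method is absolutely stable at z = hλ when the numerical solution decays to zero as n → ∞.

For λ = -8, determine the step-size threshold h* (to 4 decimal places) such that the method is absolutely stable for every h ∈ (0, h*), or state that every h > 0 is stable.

With y'=λy (z=hλ):
  y_{n+1} = y_n + z·[8/9·y_n + 1/9·y_{n+1}] ⇒ (1 − 1/9z)y_{n+1} = (1 + 8/9z)y_n
  ⇒ R(z) = (1 + 8/9z)/(1 − 1/9z).

Need |R(x)|<1, x<0.
x=-1.26: |R|=0.1053
R=−1: 1+8/9x = −1+1/9x ⇒ -7/9x=2 ⇒ x=2/(-7/9)=-2.5714
Confirm numerically:
  x=-2.452: |R|=0.92700 <1
  x=-2.360: |R|=0.86972 <1
  x=-2.268: |R|=0.81150 <1
  x=-2.063: |R|=0.67830 <1
  x=-3.086: |R|=1.29803 >1
  x=-2.863: |R|=1.17205 >1
  x=-2.766: |R|=1.11576 >1
So |R|<1 on (-2.5714, 0).

(-2.5714,0); λ=-8 ⇒ h* = (18/7)/8 = 0.3214.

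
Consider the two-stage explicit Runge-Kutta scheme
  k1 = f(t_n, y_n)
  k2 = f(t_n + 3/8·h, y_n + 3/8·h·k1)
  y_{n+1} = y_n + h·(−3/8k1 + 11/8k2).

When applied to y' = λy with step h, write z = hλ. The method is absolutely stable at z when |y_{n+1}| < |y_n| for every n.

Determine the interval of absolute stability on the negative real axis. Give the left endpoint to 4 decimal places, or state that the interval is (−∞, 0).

Set f=λy, z=hλ:
  k1=λy_n ⇒ h·k1=z·y_n;  k2=λ(1+3/8z)y_n ⇒ h·k2=z(1+3/8z)y_n
  y_{n+1}/y_n = 1 − 3/8z + 11/8z(1+3/8z) = 1 + z + 33/64z²
  R(z) = 1 + z + 33/64z².

Need |R(x)|<1, x<0.
x=-0.36: |R|=0.7068
R=1: x+33/64x²=0 ⇒ x=−64/33=-1.9394; min R=1−1/(4·33/64)=0.5152>−1
Confirm numerically:
  x=-1.302: |R|=0.57209 <1
  x=-1.118: |R|=0.52649 <1
  x=-0.943: |R|=0.51552 <1
  x=-0.917: |R|=0.51658 <1
  x=-2.284: |R|=1.40584 >1
  x=-2.029: |R|=1.09375 >1
So |R|<1 on (-1.9394, 0).

z∈(-1.9394,0).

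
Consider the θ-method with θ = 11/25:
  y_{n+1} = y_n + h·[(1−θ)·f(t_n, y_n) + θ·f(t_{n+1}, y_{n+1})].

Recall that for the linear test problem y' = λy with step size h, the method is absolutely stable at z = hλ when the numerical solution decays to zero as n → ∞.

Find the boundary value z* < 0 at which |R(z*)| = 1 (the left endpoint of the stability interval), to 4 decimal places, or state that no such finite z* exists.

On y'=λy, z=hλ:
  y_{n+1} = y_n + z·[14/25·y_n + 11/25·y_{n+1}] ⇒ (1 − 11/25z)y_{n+1} = (1 + 14/25z)y_n
  Hence R(z) = (1 + 14/25z)/(1 − 11/25z).

Need |R(x)|<1, x<0.
x=-1.16: |R|=0.2320
R=−1: 1+14/25x = −1+11/25x ⇒ -3/25x=2 ⇒ x=2/(-3/25)=-16.6667
Confirm numerically:
  x=-12.380: |R|=0.92021 <1
  x=-10.069: |R|=0.85420 <1
  x=-8.201: |R|=0.77956 <1
  x=-17.242: |R|=1.00804 >1
  x=-17.007: |R|=1.00481 >1
Interval (-16.6667, 0).

left endpoint -16.6667.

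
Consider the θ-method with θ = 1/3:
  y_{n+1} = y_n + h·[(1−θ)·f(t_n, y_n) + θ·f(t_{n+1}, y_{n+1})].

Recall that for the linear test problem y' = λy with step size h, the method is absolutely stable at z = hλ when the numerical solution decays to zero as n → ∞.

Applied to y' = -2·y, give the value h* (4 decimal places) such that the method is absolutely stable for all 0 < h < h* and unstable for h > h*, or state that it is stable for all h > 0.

With y'=λy (z=hλ):
  y_{n+1} = y_n + z·[2/3·y_n + 1/3·y_{n+1}] ⇒ (1 − 1/3z)y_{n+1} = (1 + 2/3z)y_n
  R(z) = (1 + 2/3z)/(1 − 1/3z).

Solve |R(x)|<1 on ℝ⁻.
x=-0.44: |R|=0.6163
R=−1: 1+2/3x = −1+1/3x ⇒ -1/3x=2 ⇒ x=2/(-1/3)=-6.0000
Confirm numerically:
  x=-4.221: |R|=0.75364 <1
  x=-3.528: |R|=0.62132 <1
  x=-3.233: |R|=0.55607 <1
  x=-2.741: |R|=0.43233 <1
  x=-6.415: |R|=1.04408 >1
  x=-6.385: |R|=1.04102 >1
So |R|<1 on (-6.0000, 0).

(-6.0000,0); λ=-2 ⇒ h* = (6)/2 = 3.0000.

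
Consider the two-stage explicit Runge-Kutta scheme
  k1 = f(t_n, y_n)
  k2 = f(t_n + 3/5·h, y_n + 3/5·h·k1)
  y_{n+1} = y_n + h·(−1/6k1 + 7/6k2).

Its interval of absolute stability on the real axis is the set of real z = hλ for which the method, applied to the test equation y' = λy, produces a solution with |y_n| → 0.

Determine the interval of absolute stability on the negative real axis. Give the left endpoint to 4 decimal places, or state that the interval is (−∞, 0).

(-1.4286, 0).

Test eqn y'=λy, z=hλ:
  k1=λy_n ⇒ h·k1=z·y_n;  k2=λ(1+3/5z)y_n ⇒ h·k2=z(1+3/5z)y_n
  y_{n+1}/y_n = 1 − 1/6z + 7/6z(1+3/5z) = 1 + z + 7/10z²
  so R(z) = 1 + z + 7/10z².

Solve |R(x)|<1 on ℝ⁻.
x=-0.7: |R|=0.6430
R=1: x+7/10x²=0 ⇒ x=−10/7=-1.4286; min R=1−1/(4·7/10)=0.6429>−1
Confirm numerically:
  x=-0.918: |R|=0.67191 <1
  x=-0.685: |R|=0.64346 <1
  x=-0.680: |R|=0.64368 <1
  x=-1.804: |R|=1.47409 >1
  x=-1.573: |R|=1.15903 >1
  x=-1.489: |R|=1.06298 >1
So |R|<1 on (-1.4286, 0).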